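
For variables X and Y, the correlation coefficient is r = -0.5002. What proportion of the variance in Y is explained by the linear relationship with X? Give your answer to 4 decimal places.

r² = (-0.5002)² = 0.2502

0.2502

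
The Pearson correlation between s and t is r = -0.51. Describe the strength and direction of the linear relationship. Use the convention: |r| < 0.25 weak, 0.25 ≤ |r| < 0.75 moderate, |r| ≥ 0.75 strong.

r = -0.51 < 0 so the relationship is negative.
|r| = 0.51, which falls in the moderate range.

moderate negative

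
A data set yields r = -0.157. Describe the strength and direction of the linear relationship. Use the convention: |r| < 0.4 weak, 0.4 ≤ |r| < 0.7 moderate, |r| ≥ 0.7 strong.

weak negative

r = -0.157 < 0 so the relationship is negative.
|r| = 0.157, which falls in the weak range.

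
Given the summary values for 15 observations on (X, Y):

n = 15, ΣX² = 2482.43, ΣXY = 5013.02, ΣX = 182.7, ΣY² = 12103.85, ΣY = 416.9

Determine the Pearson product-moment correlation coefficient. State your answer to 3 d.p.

-0.178

r = (nΣXY − ΣXΣY) / √[(nΣX² − (ΣX)²)(nΣY² − (ΣY)²)]
Numerator: 15×5013.02 − 182.7×416.9 = -972.33
Denominator: √[(37236.45 − 33379.29)(181557.75 − 173805.61)] = √[3857.16 × 7752.14] = 5468.2030
r = -972.33 / 5468.2030 ≈ -0.178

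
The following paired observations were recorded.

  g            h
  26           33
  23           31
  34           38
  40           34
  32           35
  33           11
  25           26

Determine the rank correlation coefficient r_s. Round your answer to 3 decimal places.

0.464

Rank g: 3, 1, 6, 7, 4, 5, 2
Rank h: 4, 3, 7, 5, 6, 1, 2
d = rank(g) − rank(h): -1, -2, -1, 2, -2, 4, 0; Σd² = 30
ρ = 1 − 6Σd² / [n(n²−1)] = 1 − 6×30 / (7×48) = 1 − 180/336 ≈ 0.464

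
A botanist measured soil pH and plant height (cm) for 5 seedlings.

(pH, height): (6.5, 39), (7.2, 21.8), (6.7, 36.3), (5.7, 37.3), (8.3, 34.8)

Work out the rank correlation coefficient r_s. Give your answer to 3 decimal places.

-0.800

Rank pH: 2, 4, 3, 1, 5
Rank height: 5, 1, 3, 4, 2
d = rank(pH) − rank(height): -3, 3, 0, -3, 3; Σd² = 36
ρ = 1 − 6Σd² / [n(n²−1)] = 1 − 6×36 / (5×24) = 1 − 216/120 ≈ -0.800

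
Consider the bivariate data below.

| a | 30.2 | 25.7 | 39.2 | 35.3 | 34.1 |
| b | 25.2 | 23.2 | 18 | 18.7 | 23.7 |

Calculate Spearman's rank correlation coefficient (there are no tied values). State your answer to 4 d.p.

Rank a: 2, 1, 5, 4, 3
Rank b: 5, 3, 1, 2, 4
d = rank(a) − rank(b): -3, -2, 4, 2, -1; Σd² = 34
ρ = 1 − 6Σd² / [n(n²−1)] = 1 − 6×34 / (5×24) = 1 − 204/120 ≈ -0.7000

-0.7000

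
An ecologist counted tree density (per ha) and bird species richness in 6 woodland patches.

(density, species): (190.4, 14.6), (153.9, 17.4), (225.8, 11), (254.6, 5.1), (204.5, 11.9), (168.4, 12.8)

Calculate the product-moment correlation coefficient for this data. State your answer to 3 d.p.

-0.917

n = 6, Σx = 1197.6, Σy = 72.8, Σx² = 245922.98, Σy² = 968.38, Σxy = 13829.03
nΣxy − ΣxΣy = 82974.18 − 87185.28 = -4211.1
nΣx² − (Σx)² = 1475537.88 − 1434245.76 = 41292.12; nΣy² − (Σy)² = 5810.28 − 5299.84 = 510.44
r = -4211.1 / √(41292.12 × 510.44) = -4211.1 / 4590.9857 ≈ -0.917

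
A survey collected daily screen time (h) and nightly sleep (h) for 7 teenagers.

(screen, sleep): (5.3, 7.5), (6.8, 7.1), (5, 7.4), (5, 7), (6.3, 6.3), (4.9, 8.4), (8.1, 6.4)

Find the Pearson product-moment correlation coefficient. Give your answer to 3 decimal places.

-0.692

n = 7, Σx = 41.4, Σy = 50.1, Σx² = 253.64, Σy² = 361.63, Σxy = 292.72
nΣxy − ΣxΣy = 2049.04 − 2074.14 = -25.1
nΣx² − (Σx)² = 1775.48 − 1713.96 = 61.52; nΣy² − (Σy)² = 2531.41 − 2510.01 = 21.4
r = -25.1 / √(61.52 × 21.4) = -25.1 / 36.2840 ≈ -0.692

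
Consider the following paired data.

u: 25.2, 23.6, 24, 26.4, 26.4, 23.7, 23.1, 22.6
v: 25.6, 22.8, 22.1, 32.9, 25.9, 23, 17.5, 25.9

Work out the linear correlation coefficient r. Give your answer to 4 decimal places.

0.6779

n = 8, Σu = 195, Σv = 195.7, Σu² = 4767.98, Σv² = 4922.89, Σuv = 4800.61
nΣuv − ΣuΣv = 38404.88 − 38161.5 = 243.38
nΣu² − (Σu)² = 38143.84 − 38025 = 118.84; nΣv² − (Σv)² = 39383.12 − 38298.49 = 1084.63
r = 243.38 / √(118.84 × 1084.63) = 243.38 / 359.0229 ≈ 0.6779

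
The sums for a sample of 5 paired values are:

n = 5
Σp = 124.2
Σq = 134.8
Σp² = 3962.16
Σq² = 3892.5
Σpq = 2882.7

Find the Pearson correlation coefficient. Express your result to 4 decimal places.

r = (nΣpq − ΣpΣq) / √[(nΣp² − (Σp)²)(nΣq² − (Σq)²)]
Numerator: 5×2882.7 − 124.2×134.8 = -2328.66
Denominator: √[(19810.8 − 15425.64)(19462.5 − 18171.04)] = √[4385.16 × 1291.46] = 2379.7602
r = -2328.66 / 2379.7602 ≈ -0.9785

-0.9785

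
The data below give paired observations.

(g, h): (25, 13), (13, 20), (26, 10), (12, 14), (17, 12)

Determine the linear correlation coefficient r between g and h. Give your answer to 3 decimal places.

-0.669

n = 5, Σg = 93, Σh = 69, Σg² = 1903, Σh² = 1009, Σgh = 1217
nΣgh − ΣgΣh = 6085 − 6417 = -332
nΣg² − (Σg)² = 9515 − 8649 = 866; nΣh² − (Σh)² = 5045 − 4761 = 284
r = -332 / √(866 × 284) = -332 / 495.9274 ≈ -0.669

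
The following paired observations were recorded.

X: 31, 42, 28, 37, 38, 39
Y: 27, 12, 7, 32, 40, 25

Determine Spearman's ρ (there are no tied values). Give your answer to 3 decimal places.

Rank X: 2, 6, 1, 3, 4, 5
Rank Y: 4, 2, 1, 5, 6, 3
d = rank(X) − rank(Y): -2, 4, 0, -2, -2, 2; Σd² = 32
ρ = 1 − 6Σd² / [n(n²−1)] = 1 − 6×32 / (6×35) = 1 − 192/210 ≈ 0.086

0.086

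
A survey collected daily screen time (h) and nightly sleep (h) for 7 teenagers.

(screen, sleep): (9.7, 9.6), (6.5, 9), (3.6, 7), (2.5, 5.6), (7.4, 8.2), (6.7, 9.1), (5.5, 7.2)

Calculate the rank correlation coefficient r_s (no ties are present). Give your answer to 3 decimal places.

0.893

Rank screen: 7, 4, 2, 1, 6, 5, 3
Rank sleep: 7, 5, 2, 1, 4, 6, 3
d = rank(screen) − rank(sleep): 0, -1, 0, 0, 2, -1, 0; Σd² = 6
ρ = 1 − 6Σd² / [n(n²−1)] = 1 − 6×6 / (7×48) = 1 − 36/336 ≈ 0.893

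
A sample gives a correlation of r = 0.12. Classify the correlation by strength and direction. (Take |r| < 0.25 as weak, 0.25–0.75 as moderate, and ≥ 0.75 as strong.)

weak positive

r = 0.12 > 0 so the relationship is positive.
|r| = 0.12, which falls in the weak range.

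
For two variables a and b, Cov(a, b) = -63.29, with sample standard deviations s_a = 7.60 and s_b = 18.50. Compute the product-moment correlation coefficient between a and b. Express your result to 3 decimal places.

-0.450

r = Cov(a,b) / (s_a · s_b) = -63.29 / (7.60 × 18.50)
  = -63.29 / 140.6000 ≈ -0.450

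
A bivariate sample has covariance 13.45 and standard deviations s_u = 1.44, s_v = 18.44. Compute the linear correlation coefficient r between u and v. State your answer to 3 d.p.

r = Cov(u,v) / (s_u · s_v) = 13.45 / (1.44 × 18.44)
  = 13.45 / 26.5536 ≈ 0.507

0.507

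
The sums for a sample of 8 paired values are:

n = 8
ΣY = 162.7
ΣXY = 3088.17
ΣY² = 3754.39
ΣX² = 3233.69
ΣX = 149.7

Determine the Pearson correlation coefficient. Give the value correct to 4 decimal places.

r = (nΣXY − ΣXΣY) / √[(nΣX² − (ΣX)²)(nΣY² − (ΣY)²)]
Numerator: 8×3088.17 − 149.7×162.7 = 349.17
Denominator: √[(25869.52 − 22410.09)(30035.12 − 26471.29)] = √[3459.43 × 3563.83] = 3511.2420
r = 349.17 / 3511.2420 ≈ 0.0994

0.0994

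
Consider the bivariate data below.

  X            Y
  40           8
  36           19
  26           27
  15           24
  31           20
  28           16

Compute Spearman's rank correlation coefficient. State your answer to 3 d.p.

-0.771

Rank X: 6, 5, 2, 1, 4, 3
Rank Y: 1, 3, 6, 5, 4, 2
d = rank(X) − rank(Y): 5, 2, -4, -4, 0, 1; Σd² = 62
ρ = 1 − 6Σd² / [n(n²−1)] = 1 − 6×62 / (6×35) = 1 − 372/210 ≈ -0.771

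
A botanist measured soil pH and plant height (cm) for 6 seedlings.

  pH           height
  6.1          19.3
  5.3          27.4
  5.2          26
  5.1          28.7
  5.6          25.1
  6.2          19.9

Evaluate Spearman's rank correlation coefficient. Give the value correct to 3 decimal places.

Rank pH: 5, 3, 2, 1, 4, 6
Rank height: 1, 5, 4, 6, 3, 2
d = rank(pH) − rank(height): 4, -2, -2, -5, 1, 4; Σd² = 66
ρ = 1 − 6Σd² / [n(n²−1)] = 1 − 6×66 / (6×35) = 1 − 396/210 ≈ -0.886

-0.886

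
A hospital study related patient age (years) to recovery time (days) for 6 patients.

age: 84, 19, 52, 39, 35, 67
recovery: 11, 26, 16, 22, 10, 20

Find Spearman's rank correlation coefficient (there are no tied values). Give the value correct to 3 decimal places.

Rank age: 6, 1, 4, 3, 2, 5
Rank recovery: 2, 6, 3, 5, 1, 4
d = rank(age) − rank(recovery): 4, -5, 1, -2, 1, 1; Σd² = 48
ρ = 1 − 6Σd² / [n(n²−1)] = 1 − 6×48 / (6×35) = 1 − 288/210 ≈ -0.371

-0.371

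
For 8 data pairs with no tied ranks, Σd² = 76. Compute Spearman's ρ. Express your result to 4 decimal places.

0.0952

ρ = 1 − 6Σd² / [n(n²−1)] = 1 − 6×76 / (8×63)
  = 1 − 456/504 = 1 − 0.90476 ≈ 0.0952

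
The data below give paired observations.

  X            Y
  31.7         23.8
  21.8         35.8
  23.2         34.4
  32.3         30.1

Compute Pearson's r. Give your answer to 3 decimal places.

-0.857

n = 4, ΣX = 109, ΣY = 124.1, ΣX² = 3061.66, ΣY² = 3937.45, ΣXY = 3305.21
nΣXY − ΣXΣY = 13220.84 − 13526.9 = -306.06
nΣX² − (ΣX)² = 12246.64 − 11881 = 365.64; nΣY² − (ΣY)² = 15749.8 − 15400.81 = 348.99
r = -306.06 / √(365.64 × 348.99) = -306.06 / 357.2180 ≈ -0.857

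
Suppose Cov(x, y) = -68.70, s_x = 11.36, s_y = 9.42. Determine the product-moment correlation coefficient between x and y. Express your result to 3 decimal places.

r = Cov(x,y) / (s_x · s_y) = -68.70 / (11.36 × 9.42)
  = -68.70 / 107.0112 ≈ -0.642

-0.642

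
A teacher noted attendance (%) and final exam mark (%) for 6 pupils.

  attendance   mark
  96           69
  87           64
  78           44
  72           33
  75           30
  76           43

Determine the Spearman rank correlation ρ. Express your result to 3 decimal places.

Rank attendance: 6, 5, 4, 1, 2, 3
Rank mark: 6, 5, 4, 2, 1, 3
d = rank(attendance) − rank(mark): 0, 0, 0, -1, 1, 0; Σd² = 2
ρ = 1 − 6Σd² / [n(n²−1)] = 1 − 6×2 / (6×35) = 1 − 12/210 ≈ 0.943

0.943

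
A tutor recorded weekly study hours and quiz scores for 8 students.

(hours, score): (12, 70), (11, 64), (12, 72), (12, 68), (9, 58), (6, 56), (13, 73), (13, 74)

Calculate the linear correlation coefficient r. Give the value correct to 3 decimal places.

n = 8, Σx = 88, Σy = 535, Σx² = 1008, Σy² = 36109, Σxy = 5993
nΣxy − ΣxΣy = 47944 − 47080 = 864
nΣx² − (Σx)² = 8064 − 7744 = 320; nΣy² − (Σy)² = 288872 − 286225 = 2647
r = 864 / √(320 × 2647) = 864 / 920.3478 ≈ 0.939

0.939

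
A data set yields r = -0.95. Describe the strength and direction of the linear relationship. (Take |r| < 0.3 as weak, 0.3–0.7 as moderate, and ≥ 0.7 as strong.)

strong negative

r = -0.95 < 0 so the relationship is negative.
|r| = 0.95, which falls in the strong range.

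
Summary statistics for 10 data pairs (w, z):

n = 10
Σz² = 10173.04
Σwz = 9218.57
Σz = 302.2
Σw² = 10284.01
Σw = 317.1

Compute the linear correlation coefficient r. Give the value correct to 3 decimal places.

-0.746

r = (nΣwz − ΣwΣz) / √[(nΣw² − (Σw)²)(nΣz² − (Σz)²)]
Numerator: 10×9218.57 − 317.1×302.2 = -3641.92
Denominator: √[(102840.1 − 100552.41)(101730.4 − 91324.84)] = √[2287.69 × 10405.56] = 4879.0056
r = -3641.92 / 4879.0056 ≈ -0.746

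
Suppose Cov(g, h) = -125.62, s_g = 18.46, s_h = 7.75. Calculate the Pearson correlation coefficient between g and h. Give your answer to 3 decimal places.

r = Cov(g,h) / (s_g · s_h) = -125.62 / (18.46 × 7.75)
  = -125.62 / 143.0650 ≈ -0.878

-0.878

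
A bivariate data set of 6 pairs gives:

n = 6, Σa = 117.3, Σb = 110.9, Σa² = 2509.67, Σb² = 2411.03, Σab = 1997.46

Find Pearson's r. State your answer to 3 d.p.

r = (nΣab − ΣaΣb) / √[(nΣa² − (Σa)²)(nΣb² − (Σb)²)]
Numerator: 6×1997.46 − 117.3×110.9 = -1023.81
Denominator: √[(15058.02 − 13759.29)(14466.18 − 12298.81)] = √[1298.73 × 2167.37] = 1677.7450
r = -1023.81 / 1677.7450 ≈ -0.610

-0.610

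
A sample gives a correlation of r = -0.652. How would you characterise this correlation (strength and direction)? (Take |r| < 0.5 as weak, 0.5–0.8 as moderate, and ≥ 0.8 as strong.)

moderate negative

r = -0.652 < 0 so the relationship is negative.
|r| = 0.652, which falls in the moderate range.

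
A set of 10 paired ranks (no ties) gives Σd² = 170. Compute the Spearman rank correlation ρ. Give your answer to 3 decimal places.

-0.030

ρ = 1 − 6Σd² / [n(n²−1)] = 1 − 6×170 / (10×99)
  = 1 − 1020/990 = 1 − 1.0303 ≈ -0.030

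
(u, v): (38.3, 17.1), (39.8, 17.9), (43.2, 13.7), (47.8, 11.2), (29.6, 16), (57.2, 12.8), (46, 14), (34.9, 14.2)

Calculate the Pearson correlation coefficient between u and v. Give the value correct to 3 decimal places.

n = 8, Σu = 336.8, Σv = 116.9, Σu² = 14684.02, Σv² = 1743.43, Σuv = 4839.89
nΣuv − ΣuΣv = 38719.12 − 39371.92 = -652.8
nΣu² − (Σu)² = 117472.16 − 113434.24 = 4037.92; nΣv² − (Σv)² = 13947.44 − 13665.61 = 281.83
r = -652.8 / √(4037.92 × 281.83) = -652.8 / 1066.7741 ≈ -0.612

-0.612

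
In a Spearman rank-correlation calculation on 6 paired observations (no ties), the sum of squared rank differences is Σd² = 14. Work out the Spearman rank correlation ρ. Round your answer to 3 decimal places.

0.600

ρ = 1 − 6Σd² / [n(n²−1)] = 1 − 6×14 / (6×35)
  = 1 − 84/210 = 1 − 0.4000 ≈ 0.600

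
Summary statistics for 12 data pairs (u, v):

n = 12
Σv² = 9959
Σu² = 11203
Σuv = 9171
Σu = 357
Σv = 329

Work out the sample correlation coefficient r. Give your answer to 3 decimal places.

-0.834

r = (nΣuv − ΣuΣv) / √[(nΣu² − (Σu)²)(nΣv² − (Σv)²)]
Numerator: 12×9171 − 357×329 = -7401
Denominator: √[(134436 − 127449)(119508 − 108241)] = √[6987 × 11267] = 8872.5717
r = -7401 / 8872.5717 ≈ -0.834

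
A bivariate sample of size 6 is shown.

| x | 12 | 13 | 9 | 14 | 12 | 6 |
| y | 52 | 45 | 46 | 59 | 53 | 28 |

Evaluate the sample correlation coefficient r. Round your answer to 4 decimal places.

n = 6, Σx = 66, Σy = 283, Σx² = 770, Σy² = 13919, Σxy = 3253
nΣxy − ΣxΣy = 19518 − 18678 = 840
nΣx² − (Σx)² = 4620 − 4356 = 264; nΣy² − (Σy)² = 83514 − 80089 = 3425
r = 840 / √(264 × 3425) = 840 / 950.8943 ≈ 0.8834

0.8834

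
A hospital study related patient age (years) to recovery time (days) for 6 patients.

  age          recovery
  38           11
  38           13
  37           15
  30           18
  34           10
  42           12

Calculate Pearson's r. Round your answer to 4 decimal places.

n = 6, Σx = 219, Σy = 79, Σx² = 8077, Σy² = 1083, Σxy = 2851
nΣxy − ΣxΣy = 17106 − 17301 = -195
nΣx² − (Σx)² = 48462 − 47961 = 501; nΣy² − (Σy)² = 6498 − 6241 = 257
r = -195 / √(501 × 257) = -195 / 358.8273 ≈ -0.5434

-0.5434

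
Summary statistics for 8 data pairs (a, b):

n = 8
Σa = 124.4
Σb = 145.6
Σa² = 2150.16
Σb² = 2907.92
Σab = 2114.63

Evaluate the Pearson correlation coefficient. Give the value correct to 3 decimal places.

r = (nΣab − ΣaΣb) / √[(nΣa² − (Σa)²)(nΣb² − (Σb)²)]
Numerator: 8×2114.63 − 124.4×145.6 = -1195.6
Denominator: √[(17201.28 − 15475.36)(23263.36 − 21199.36)] = √[1725.92 × 2064] = 1887.4053
r = -1195.6 / 1887.4053 ≈ -0.633

-0.633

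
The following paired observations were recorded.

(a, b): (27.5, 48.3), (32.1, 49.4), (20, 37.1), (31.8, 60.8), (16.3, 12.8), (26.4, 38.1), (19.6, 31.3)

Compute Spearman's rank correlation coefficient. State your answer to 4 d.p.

Rank a: 5, 7, 3, 6, 1, 4, 2
Rank b: 5, 6, 3, 7, 1, 4, 2
d = rank(a) − rank(b): 0, 1, 0, -1, 0, 0, 0; Σd² = 2
ρ = 1 − 6Σd² / [n(n²−1)] = 1 − 6×2 / (7×48) = 1 − 12/336 ≈ 0.9643

0.9643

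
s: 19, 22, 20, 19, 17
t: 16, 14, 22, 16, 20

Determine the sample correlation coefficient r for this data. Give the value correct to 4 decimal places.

n = 5, Σs = 97, Σt = 88, Σs² = 1895, Σt² = 1592, Σst = 1696
nΣst − ΣsΣt = 8480 − 8536 = -56
nΣs² − (Σs)² = 9475 − 9409 = 66; nΣt² − (Σt)² = 7960 − 7744 = 216
r = -56 / √(66 × 216) = -56 / 119.3985 ≈ -0.4690

-0.4690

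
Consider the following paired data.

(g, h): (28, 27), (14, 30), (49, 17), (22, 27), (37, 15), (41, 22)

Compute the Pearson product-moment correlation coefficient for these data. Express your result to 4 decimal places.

-0.8543

n = 6, Σg = 191, Σh = 138, Σg² = 6915, Σh² = 3356, Σgh = 4060
nΣgh − ΣgΣh = 24360 − 26358 = -1998
nΣg² − (Σg)² = 41490 − 36481 = 5009; nΣh² − (Σh)² = 20136 − 19044 = 1092
r = -1998 / √(5009 × 1092) = -1998 / 2338.7663 ≈ -0.8543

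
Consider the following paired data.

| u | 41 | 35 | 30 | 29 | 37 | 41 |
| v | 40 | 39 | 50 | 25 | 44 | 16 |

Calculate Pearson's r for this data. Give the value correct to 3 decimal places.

-0.251

n = 6, Σu = 213, Σv = 214, Σu² = 7697, Σv² = 8438, Σuv = 7514
nΣuv − ΣuΣv = 45084 − 45582 = -498
nΣu² − (Σu)² = 46182 − 45369 = 813; nΣv² − (Σv)² = 50628 − 45796 = 4832
r = -498 / √(813 × 4832) = -498 / 1982.0232 ≈ -0.251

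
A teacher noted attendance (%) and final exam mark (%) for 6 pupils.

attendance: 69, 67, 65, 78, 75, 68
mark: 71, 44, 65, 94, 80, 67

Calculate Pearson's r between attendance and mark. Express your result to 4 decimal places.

0.8321

n = 6, Σx = 422, Σy = 421, Σx² = 29808, Σy² = 30927, Σxy = 29960
nΣxy − ΣxΣy = 179760 − 177662 = 2098
nΣx² − (Σx)² = 178848 − 178084 = 764; nΣy² − (Σy)² = 185562 − 177241 = 8321
r = 2098 / √(764 × 8321) = 2098 / 2521.3576 ≈ 0.8321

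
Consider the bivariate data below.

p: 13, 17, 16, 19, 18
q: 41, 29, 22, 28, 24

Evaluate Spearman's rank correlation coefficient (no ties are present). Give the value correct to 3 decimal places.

-0.300

Rank p: 1, 3, 2, 5, 4
Rank q: 5, 4, 1, 3, 2
d = rank(p) − rank(q): -4, -1, 1, 2, 2; Σd² = 26
ρ = 1 − 6Σd² / [n(n²−1)] = 1 − 6×26 / (5×24) = 1 − 156/120 ≈ -0.300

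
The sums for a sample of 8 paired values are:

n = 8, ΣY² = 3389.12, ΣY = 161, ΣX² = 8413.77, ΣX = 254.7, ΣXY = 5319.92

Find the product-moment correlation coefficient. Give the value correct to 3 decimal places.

r = (nΣXY − ΣXΣY) / √[(nΣX² − (ΣX)²)(nΣY² − (ΣY)²)]
Numerator: 8×5319.92 − 254.7×161 = 1552.66
Denominator: √[(67310.16 − 64872.09)(27112.96 − 25921)] = √[2438.07 × 1191.96] = 1704.7234
r = 1552.66 / 1704.7234 ≈ 0.911

0.911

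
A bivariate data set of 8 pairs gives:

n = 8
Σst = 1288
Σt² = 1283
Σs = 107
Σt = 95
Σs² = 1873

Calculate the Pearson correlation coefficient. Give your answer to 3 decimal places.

0.066

r = (nΣst − ΣsΣt) / √[(nΣs² − (Σs)²)(nΣt² − (Σt)²)]
Numerator: 8×1288 − 107×95 = 139
Denominator: √[(14984 − 11449)(10264 − 9025)] = √[3535 × 1239] = 2092.8127
r = 139 / 2092.8127 ≈ 0.066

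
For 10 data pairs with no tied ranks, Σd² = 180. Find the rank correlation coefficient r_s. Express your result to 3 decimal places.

ρ = 1 − 6Σd² / [n(n²−1)] = 1 − 6×180 / (10×99)
  = 1 − 1080/990 = 1 − 1.0909 ≈ -0.091

-0.091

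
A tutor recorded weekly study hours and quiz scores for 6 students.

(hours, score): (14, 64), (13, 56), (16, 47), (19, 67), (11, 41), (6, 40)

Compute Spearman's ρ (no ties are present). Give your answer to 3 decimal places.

Rank hours: 4, 3, 5, 6, 2, 1
Rank score: 5, 4, 3, 6, 2, 1
d = rank(hours) − rank(score): -1, -1, 2, 0, 0, 0; Σd² = 6
ρ = 1 − 6Σd² / [n(n²−1)] = 1 − 6×6 / (6×35) = 1 − 36/210 ≈ 0.829

0.829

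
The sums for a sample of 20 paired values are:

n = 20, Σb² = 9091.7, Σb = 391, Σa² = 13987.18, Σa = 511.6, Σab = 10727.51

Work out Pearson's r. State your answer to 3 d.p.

r = (nΣab − ΣaΣb) / √[(nΣa² − (Σa)²)(nΣb² − (Σb)²)]
Numerator: 20×10727.51 − 511.6×391 = 14514.6
Denominator: √[(279743.6 − 261734.56)(181834 − 152881)] = √[18009.04 × 28953] = 22834.5294
r = 14514.6 / 22834.5294 ≈ 0.636

0.636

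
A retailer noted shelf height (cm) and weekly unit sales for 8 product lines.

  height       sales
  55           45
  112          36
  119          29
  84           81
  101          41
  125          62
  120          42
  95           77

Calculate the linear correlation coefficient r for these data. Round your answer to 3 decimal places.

-0.272

n = 8, Σx = 811, Σy = 413, Σx² = 86037, Σy² = 23941, Σxy = 41008
nΣxy − ΣxΣy = 328064 − 334943 = -6879
nΣx² − (Σx)² = 688296 − 657721 = 30575; nΣy² − (Σy)² = 191528 − 170569 = 20959
r = -6879 / √(30575 × 20959) = -6879 / 25314.4509 ≈ -0.272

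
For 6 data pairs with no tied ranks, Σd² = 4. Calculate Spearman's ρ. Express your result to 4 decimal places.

ρ = 1 − 6Σd² / [n(n²−1)] = 1 − 6×4 / (6×35)
  = 1 − 24/210 = 1 − 0.11429 ≈ 0.8857

0.8857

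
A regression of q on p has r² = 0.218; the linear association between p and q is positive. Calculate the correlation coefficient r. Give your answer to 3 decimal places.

|r| = √0.218 = 0.467
The association is positive, so r = 0.467.

0.467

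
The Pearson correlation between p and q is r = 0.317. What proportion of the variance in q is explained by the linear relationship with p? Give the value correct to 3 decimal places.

r² = (0.317)² = 0.100

0.100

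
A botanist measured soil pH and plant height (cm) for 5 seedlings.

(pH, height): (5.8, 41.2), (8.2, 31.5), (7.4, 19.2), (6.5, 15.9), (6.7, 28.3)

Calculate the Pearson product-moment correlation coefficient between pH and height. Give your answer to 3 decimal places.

n = 5, Σx = 34.6, Σy = 136.1, Σx² = 242.78, Σy² = 4112.03, Σxy = 932.3
nΣxy − ΣxΣy = 4661.5 − 4709.06 = -47.56
nΣx² − (Σx)² = 1213.9 − 1197.16 = 16.74; nΣy² − (Σy)² = 20560.15 − 18523.21 = 2036.94
r = -47.56 / √(16.74 × 2036.94) = -47.56 / 184.6575 ≈ -0.258

-0.258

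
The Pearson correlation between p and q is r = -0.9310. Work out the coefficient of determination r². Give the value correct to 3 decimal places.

r² = (-0.9310)² = 0.867

0.867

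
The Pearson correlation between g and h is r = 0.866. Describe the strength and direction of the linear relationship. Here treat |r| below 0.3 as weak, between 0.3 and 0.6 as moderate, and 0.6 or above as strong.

strong positive

r = 0.866 > 0 so the relationship is positive.
|r| = 0.866, which falls in the strong range.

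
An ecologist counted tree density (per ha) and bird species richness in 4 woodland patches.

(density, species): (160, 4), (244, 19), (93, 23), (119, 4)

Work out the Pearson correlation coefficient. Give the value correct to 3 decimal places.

0.097

n = 4, Σx = 616, Σy = 50, Σx² = 107946, Σy² = 922, Σxy = 7891
nΣxy − ΣxΣy = 31564 − 30800 = 764
nΣx² − (Σx)² = 431784 − 379456 = 52328; nΣy² − (Σy)² = 3688 − 2500 = 1188
r = 764 / √(52328 × 1188) = 764 / 7884.5205 ≈ 0.097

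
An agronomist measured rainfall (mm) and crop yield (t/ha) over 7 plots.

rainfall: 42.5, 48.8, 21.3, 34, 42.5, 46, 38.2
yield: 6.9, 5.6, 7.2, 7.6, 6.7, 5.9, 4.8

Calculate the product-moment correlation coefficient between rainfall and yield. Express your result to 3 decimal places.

n = 7, Σx = 273.3, Σy = 44.7, Σx² = 11178.87, Σy² = 291.31, Σxy = 1717.8
nΣxy − ΣxΣy = 12024.6 − 12216.51 = -191.91
nΣx² − (Σx)² = 78252.09 − 74692.89 = 3559.2; nΣy² − (Σy)² = 2039.17 − 1998.09 = 41.08
r = -191.91 / √(3559.2 × 41.08) = -191.91 / 382.3767 ≈ -0.502

-0.502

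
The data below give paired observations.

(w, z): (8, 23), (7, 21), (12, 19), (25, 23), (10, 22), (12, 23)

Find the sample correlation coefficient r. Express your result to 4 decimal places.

n = 6, Σw = 74, Σz = 131, Σw² = 1126, Σz² = 2873, Σwz = 1630
nΣwz − ΣwΣz = 9780 − 9694 = 86
nΣw² − (Σw)² = 6756 − 5476 = 1280; nΣz² − (Σz)² = 17238 − 17161 = 77
r = 86 / √(1280 × 77) = 86 / 313.9427 ≈ 0.2739

0.2739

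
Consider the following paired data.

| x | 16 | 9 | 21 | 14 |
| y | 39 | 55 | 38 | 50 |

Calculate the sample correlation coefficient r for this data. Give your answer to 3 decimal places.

-0.909

n = 4, Σx = 60, Σy = 182, Σx² = 974, Σy² = 8490, Σxy = 2617
nΣxy − ΣxΣy = 10468 − 10920 = -452
nΣx² − (Σx)² = 3896 − 3600 = 296; nΣy² − (Σy)² = 33960 − 33124 = 836
r = -452 / √(296 × 836) = -452 / 497.4495 ≈ -0.909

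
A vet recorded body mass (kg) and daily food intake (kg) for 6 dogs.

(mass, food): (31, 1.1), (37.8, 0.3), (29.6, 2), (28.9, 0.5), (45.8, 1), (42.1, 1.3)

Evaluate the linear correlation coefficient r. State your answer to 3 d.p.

n = 6, Σx = 215.2, Σy = 6.2, Σx² = 7971.26, Σy² = 8.24, Σxy = 219.62
nΣxy − ΣxΣy = 1317.72 − 1334.24 = -16.52
nΣx² − (Σx)² = 47827.56 − 46311.04 = 1516.52; nΣy² − (Σy)² = 49.44 − 38.44 = 11
r = -16.52 / √(1516.52 × 11) = -16.52 / 129.1577 ≈ -0.128

-0.128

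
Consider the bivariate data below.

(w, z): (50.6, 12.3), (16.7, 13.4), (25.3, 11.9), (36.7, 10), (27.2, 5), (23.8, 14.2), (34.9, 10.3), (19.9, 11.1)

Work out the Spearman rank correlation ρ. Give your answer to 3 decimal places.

Rank w: 8, 1, 4, 7, 5, 3, 6, 2
Rank z: 6, 7, 5, 2, 1, 8, 3, 4
d = rank(w) − rank(z): 2, -6, -1, 5, 4, -5, 3, -2; Σd² = 120
ρ = 1 − 6Σd² / [n(n²−1)] = 1 − 6×120 / (8×63) = 1 − 720/504 ≈ -0.429

-0.429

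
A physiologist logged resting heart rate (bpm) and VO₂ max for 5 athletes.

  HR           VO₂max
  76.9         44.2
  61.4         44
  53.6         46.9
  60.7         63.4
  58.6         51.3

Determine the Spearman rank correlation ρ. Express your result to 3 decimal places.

Rank HR: 5, 4, 1, 3, 2
Rank VO₂max: 2, 1, 3, 5, 4
d = rank(HR) − rank(VO₂max): 3, 3, -2, -2, -2; Σd² = 30
ρ = 1 − 6Σd² / [n(n²−1)] = 1 − 6×30 / (5×24) = 1 − 180/120 ≈ -0.500

-0.500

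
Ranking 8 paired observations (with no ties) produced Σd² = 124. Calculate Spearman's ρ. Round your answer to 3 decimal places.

-0.476

ρ = 1 − 6Σd² / [n(n²−1)] = 1 − 6×124 / (8×63)
  = 1 − 744/504 = 1 − 1.4762 ≈ -0.476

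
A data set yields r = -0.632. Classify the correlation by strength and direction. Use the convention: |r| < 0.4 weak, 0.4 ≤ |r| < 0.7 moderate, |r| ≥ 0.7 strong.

r = -0.632 < 0 so the relationship is negative.
|r| = 0.632, which falls in the moderate range.

moderate negative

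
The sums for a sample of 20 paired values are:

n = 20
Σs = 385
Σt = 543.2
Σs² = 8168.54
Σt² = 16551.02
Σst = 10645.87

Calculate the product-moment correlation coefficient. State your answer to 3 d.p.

r = (nΣst − ΣsΣt) / √[(nΣs² − (Σs)²)(nΣt² − (Σt)²)]
Numerator: 20×10645.87 − 385×543.2 = 3785.4
Denominator: √[(163370.8 − 148225)(331020.4 − 295066.24)] = √[15145.8 × 35954.16] = 23335.6919
r = 3785.4 / 23335.6919 ≈ 0.162

0.162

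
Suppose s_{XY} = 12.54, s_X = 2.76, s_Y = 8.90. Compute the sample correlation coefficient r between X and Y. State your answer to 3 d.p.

r = Cov(X,Y) / (s_X · s_Y) = 12.54 / (2.76 × 8.90)
  = 12.54 / 24.5640 ≈ 0.511

0.511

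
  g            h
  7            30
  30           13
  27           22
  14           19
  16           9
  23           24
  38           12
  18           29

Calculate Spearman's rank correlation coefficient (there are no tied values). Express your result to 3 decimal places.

-0.429

Rank g: 1, 7, 6, 2, 3, 5, 8, 4
Rank h: 8, 3, 5, 4, 1, 6, 2, 7
d = rank(g) − rank(h): -7, 4, 1, -2, 2, -1, 6, -3; Σd² = 120
ρ = 1 − 6Σd² / [n(n²−1)] = 1 − 6×120 / (8×63) = 1 − 720/504 ≈ -0.429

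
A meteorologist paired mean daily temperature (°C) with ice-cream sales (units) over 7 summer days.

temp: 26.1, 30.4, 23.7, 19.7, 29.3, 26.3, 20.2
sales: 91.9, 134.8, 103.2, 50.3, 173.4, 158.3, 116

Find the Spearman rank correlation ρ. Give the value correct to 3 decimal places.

0.750

Rank temp: 4, 7, 3, 1, 6, 5, 2
Rank sales: 2, 5, 3, 1, 7, 6, 4
d = rank(temp) − rank(sales): 2, 2, 0, 0, -1, -1, -2; Σd² = 14
ρ = 1 − 6Σd² / [n(n²−1)] = 1 − 6×14 / (7×48) = 1 − 84/336 ≈ 0.750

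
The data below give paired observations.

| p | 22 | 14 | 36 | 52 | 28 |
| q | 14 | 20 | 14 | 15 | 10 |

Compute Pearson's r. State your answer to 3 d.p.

n = 5, Σp = 152, Σq = 73, Σp² = 5464, Σq² = 1117, Σpq = 2152
nΣpq − ΣpΣq = 10760 − 11096 = -336
nΣp² − (Σp)² = 27320 − 23104 = 4216; nΣq² − (Σq)² = 5585 − 5329 = 256
r = -336 / √(4216 × 256) = -336 / 1038.8917 ≈ -0.323

-0.323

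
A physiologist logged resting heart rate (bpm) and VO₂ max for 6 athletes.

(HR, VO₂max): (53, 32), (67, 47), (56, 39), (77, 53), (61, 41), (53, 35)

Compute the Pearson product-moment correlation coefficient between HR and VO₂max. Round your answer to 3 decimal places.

n = 6, Σx = 367, Σy = 247, Σx² = 22893, Σy² = 10469, Σxy = 15466
nΣxy − ΣxΣy = 92796 − 90649 = 2147
nΣx² − (Σx)² = 137358 − 134689 = 2669; nΣy² − (Σy)² = 62814 − 61009 = 1805
r = 2147 / √(2669 × 1805) = 2147 / 2194.8907 ≈ 0.978

0.978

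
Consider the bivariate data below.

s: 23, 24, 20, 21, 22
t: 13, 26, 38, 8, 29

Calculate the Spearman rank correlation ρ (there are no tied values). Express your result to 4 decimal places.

-0.3000

Rank s: 4, 5, 1, 2, 3
Rank t: 2, 3, 5, 1, 4
d = rank(s) − rank(t): 2, 2, -4, 1, -1; Σd² = 26
ρ = 1 − 6Σd² / [n(n²−1)] = 1 − 6×26 / (5×24) = 1 − 156/120 ≈ -0.3000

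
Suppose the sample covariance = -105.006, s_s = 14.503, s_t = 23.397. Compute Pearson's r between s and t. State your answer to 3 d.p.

-0.309

r = Cov(s,t) / (s_s · s_t) = -105.006 / (14.503 × 23.397)
  = -105.006 / 339.3267 ≈ -0.309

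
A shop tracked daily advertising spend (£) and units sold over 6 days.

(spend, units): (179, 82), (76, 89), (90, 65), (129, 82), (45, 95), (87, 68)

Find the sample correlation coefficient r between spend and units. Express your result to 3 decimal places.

-0.190

n = 6, Σx = 606, Σy = 481, Σx² = 72152, Σy² = 39243, Σxy = 48061
nΣxy − ΣxΣy = 288366 − 291486 = -3120
nΣx² − (Σx)² = 432912 − 367236 = 65676; nΣy² − (Σy)² = 235458 − 231361 = 4097
r = -3120 / √(65676 × 4097) = -3120 / 16403.4927 ≈ -0.190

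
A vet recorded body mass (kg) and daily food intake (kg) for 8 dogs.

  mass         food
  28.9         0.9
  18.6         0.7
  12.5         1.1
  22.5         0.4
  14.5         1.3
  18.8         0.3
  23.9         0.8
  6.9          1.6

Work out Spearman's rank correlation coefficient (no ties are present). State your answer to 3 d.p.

-0.571

Rank mass: 8, 4, 2, 6, 3, 5, 7, 1
Rank food: 5, 3, 6, 2, 7, 1, 4, 8
d = rank(mass) − rank(food): 3, 1, -4, 4, -4, 4, 3, -7; Σd² = 132
ρ = 1 − 6Σd² / [n(n²−1)] = 1 − 6×132 / (8×63) = 1 − 792/504 ≈ -0.571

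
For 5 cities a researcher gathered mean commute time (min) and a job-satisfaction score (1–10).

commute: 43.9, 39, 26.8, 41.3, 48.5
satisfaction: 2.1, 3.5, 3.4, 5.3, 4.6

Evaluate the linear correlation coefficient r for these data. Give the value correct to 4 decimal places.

n = 5, Σx = 199.5, Σy = 18.9, Σx² = 8224.39, Σy² = 77.47, Σxy = 761.8
nΣxy − ΣxΣy = 3809 − 3770.55 = 38.45
nΣx² − (Σx)² = 41121.95 − 39800.25 = 1321.7; nΣy² − (Σy)² = 387.35 − 357.21 = 30.14
r = 38.45 / √(1321.7 × 30.14) = 38.45 / 199.5897 ≈ 0.1926

0.1926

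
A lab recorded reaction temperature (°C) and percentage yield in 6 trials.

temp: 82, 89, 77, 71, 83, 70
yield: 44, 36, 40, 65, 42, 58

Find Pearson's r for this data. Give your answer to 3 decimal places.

-0.872

n = 6, Σx = 472, Σy = 285, Σx² = 37404, Σy² = 14185, Σxy = 22053
nΣxy − ΣxΣy = 132318 − 134520 = -2202
nΣx² − (Σx)² = 224424 − 222784 = 1640; nΣy² − (Σy)² = 85110 − 81225 = 3885
r = -2202 / √(1640 × 3885) = -2202 / 2524.1632 ≈ -0.872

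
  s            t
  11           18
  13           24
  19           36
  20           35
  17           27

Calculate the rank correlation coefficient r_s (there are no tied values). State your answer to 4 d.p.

0.9000

Rank s: 1, 2, 4, 5, 3
Rank t: 1, 2, 5, 4, 3
d = rank(s) − rank(t): 0, 0, -1, 1, 0; Σd² = 2
ρ = 1 − 6Σd² / [n(n²−1)] = 1 − 6×2 / (5×24) = 1 − 12/120 ≈ 0.9000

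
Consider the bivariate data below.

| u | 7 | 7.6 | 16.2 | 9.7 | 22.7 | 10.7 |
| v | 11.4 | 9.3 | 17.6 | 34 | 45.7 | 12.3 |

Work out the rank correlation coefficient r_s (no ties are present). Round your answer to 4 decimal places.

0.7714

Rank u: 1, 2, 5, 3, 6, 4
Rank v: 2, 1, 4, 5, 6, 3
d = rank(u) − rank(v): -1, 1, 1, -2, 0, 1; Σd² = 8
ρ = 1 − 6Σd² / [n(n²−1)] = 1 − 6×8 / (6×35) = 1 − 48/210 ≈ 0.7714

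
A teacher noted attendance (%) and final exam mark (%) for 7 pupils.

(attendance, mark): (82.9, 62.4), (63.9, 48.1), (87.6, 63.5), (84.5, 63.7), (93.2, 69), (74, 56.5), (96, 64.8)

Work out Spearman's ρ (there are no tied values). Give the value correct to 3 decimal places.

Rank attendance: 3, 1, 5, 4, 6, 2, 7
Rank mark: 3, 1, 4, 5, 7, 2, 6
d = rank(attendance) − rank(mark): 0, 0, 1, -1, -1, 0, 1; Σd² = 4
ρ = 1 − 6Σd² / [n(n²−1)] = 1 − 6×4 / (7×48) = 1 − 24/336 ≈ 0.929

0.929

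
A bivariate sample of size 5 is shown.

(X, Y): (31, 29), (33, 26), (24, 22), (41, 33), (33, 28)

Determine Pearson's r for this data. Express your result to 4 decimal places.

n = 5, ΣX = 162, ΣY = 138, ΣX² = 5396, ΣY² = 3874, ΣXY = 4562
nΣXY − ΣXΣY = 22810 − 22356 = 454
nΣX² − (ΣX)² = 26980 − 26244 = 736; nΣY² − (ΣY)² = 19370 − 19044 = 326
r = 454 / √(736 × 326) = 454 / 489.8326 ≈ 0.9268

0.9268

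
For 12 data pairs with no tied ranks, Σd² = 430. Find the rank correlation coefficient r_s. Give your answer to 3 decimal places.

ρ = 1 − 6Σd² / [n(n²−1)] = 1 − 6×430 / (12×143)
  = 1 − 2580/1716 = 1 − 1.5035 ≈ -0.503

-0.503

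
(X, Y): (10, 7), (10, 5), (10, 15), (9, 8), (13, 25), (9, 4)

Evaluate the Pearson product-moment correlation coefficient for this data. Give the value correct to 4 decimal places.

n = 6, ΣX = 61, ΣY = 64, ΣX² = 631, ΣY² = 1004, ΣXY = 703
nΣXY − ΣXΣY = 4218 − 3904 = 314
nΣX² − (ΣX)² = 3786 − 3721 = 65; nΣY² − (ΣY)² = 6024 − 4096 = 1928
r = 314 / √(65 × 1928) = 314 / 354.0056 ≈ 0.8870

0.8870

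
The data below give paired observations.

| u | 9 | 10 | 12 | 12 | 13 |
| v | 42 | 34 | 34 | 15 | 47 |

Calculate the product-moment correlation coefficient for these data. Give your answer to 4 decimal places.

n = 5, Σu = 56, Σv = 172, Σu² = 638, Σv² = 6510, Σuv = 1917
nΣuv − ΣuΣv = 9585 − 9632 = -47
nΣu² − (Σu)² = 3190 − 3136 = 54; nΣv² − (Σv)² = 32550 − 29584 = 2966
r = -47 / √(54 × 2966) = -47 / 400.2049 ≈ -0.1174

-0.1174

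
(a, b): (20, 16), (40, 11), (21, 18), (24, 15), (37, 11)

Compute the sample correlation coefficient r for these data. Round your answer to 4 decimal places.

-0.9516

n = 5, Σa = 142, Σb = 71, Σa² = 4386, Σb² = 1047, Σab = 1905
nΣab − ΣaΣb = 9525 − 10082 = -557
nΣa² − (Σa)² = 21930 − 20164 = 1766; nΣb² − (Σb)² = 5235 − 5041 = 194
r = -557 / √(1766 × 194) = -557 / 585.3238 ≈ -0.9516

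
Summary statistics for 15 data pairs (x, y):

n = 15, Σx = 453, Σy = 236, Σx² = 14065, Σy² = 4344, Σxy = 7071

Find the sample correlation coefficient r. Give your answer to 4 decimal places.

-0.1141

r = (nΣxy − ΣxΣy) / √[(nΣx² − (Σx)²)(nΣy² − (Σy)²)]
Numerator: 15×7071 − 453×236 = -843
Denominator: √[(210975 − 205209)(65160 − 55696)] = √[5766 × 9464] = 7387.1120
r = -843 / 7387.1120 ≈ -0.1141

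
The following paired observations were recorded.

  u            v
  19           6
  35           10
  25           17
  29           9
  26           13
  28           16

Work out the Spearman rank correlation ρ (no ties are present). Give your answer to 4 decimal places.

-0.0286

Rank u: 1, 6, 2, 5, 3, 4
Rank v: 1, 3, 6, 2, 4, 5
d = rank(u) − rank(v): 0, 3, -4, 3, -1, -1; Σd² = 36
ρ = 1 − 6Σd² / [n(n²−1)] = 1 − 6×36 / (6×35) = 1 − 216/210 ≈ -0.0286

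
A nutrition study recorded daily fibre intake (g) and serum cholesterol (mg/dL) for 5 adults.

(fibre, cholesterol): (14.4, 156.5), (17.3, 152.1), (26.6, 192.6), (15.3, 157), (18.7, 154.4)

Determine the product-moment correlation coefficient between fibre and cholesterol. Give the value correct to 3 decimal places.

n = 5, Σx = 92.3, Σy = 812.6, Σx² = 1797.99, Σy² = 133209.78, Σxy = 15297.47
nΣxy − ΣxΣy = 76487.35 − 75002.98 = 1484.37
nΣx² − (Σx)² = 8989.95 − 8519.29 = 470.66; nΣy² − (Σy)² = 666048.9 − 660318.76 = 5730.14
r = 1484.37 / √(470.66 × 5730.14) = 1484.37 / 1642.2386 ≈ 0.904

0.904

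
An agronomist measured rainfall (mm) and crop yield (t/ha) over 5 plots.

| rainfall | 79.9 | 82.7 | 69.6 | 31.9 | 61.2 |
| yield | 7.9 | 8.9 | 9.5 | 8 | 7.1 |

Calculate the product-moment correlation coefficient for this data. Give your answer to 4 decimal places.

0.3237

n = 5, Σx = 325.3, Σy = 41.4, Σx² = 22830.51, Σy² = 346.28, Σxy = 2718.16
nΣxy − ΣxΣy = 13590.8 − 13467.42 = 123.38
nΣx² − (Σx)² = 114152.55 − 105820.09 = 8332.46; nΣy² − (Σy)² = 1731.4 − 1713.96 = 17.44
r = 123.38 / √(8332.46 × 17.44) = 123.38 / 381.2061 ≈ 0.3237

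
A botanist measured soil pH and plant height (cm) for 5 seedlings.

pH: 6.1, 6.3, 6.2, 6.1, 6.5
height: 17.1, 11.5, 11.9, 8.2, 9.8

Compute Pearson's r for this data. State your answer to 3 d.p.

n = 5, Σx = 31.2, Σy = 58.5, Σx² = 194.8, Σy² = 729.55, Σxy = 364.26
nΣxy − ΣxΣy = 1821.3 − 1825.2 = -3.9
nΣx² − (Σx)² = 974 − 973.44 = 0.56; nΣy² − (Σy)² = 3647.75 − 3422.25 = 225.5
r = -3.9 / √(0.56 × 225.5) = -3.9 / 11.2374 ≈ -0.347

-0.347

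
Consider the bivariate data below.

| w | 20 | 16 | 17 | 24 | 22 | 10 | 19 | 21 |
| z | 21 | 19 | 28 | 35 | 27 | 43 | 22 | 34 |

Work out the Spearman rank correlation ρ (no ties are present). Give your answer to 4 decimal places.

0.1190

Rank w: 5, 2, 3, 8, 7, 1, 4, 6
Rank z: 2, 1, 5, 7, 4, 8, 3, 6
d = rank(w) − rank(z): 3, 1, -2, 1, 3, -7, 1, 0; Σd² = 74
ρ = 1 − 6Σd² / [n(n²−1)] = 1 − 6×74 / (8×63) = 1 − 444/504 ≈ 0.1190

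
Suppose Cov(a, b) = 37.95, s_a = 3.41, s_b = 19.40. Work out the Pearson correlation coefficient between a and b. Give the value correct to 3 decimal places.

r = Cov(a,b) / (s_a · s_b) = 37.95 / (3.41 × 19.40)
  = 37.95 / 66.1540 ≈ 0.574

0.574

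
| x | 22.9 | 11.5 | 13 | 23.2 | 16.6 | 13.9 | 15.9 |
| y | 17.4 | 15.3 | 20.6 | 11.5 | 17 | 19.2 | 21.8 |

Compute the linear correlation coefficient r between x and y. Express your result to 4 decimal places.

-0.4940

n = 7, Σx = 117, Σy = 122.8, Σx² = 2085.48, Σy² = 2226.34, Σxy = 2004.71
nΣxy − ΣxΣy = 14032.97 − 14367.6 = -334.63
nΣx² − (Σx)² = 14598.36 − 13689 = 909.36; nΣy² − (Σy)² = 15584.38 − 15079.84 = 504.54
r = -334.63 / √(909.36 × 504.54) = -334.63 / 677.3540 ≈ -0.4940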